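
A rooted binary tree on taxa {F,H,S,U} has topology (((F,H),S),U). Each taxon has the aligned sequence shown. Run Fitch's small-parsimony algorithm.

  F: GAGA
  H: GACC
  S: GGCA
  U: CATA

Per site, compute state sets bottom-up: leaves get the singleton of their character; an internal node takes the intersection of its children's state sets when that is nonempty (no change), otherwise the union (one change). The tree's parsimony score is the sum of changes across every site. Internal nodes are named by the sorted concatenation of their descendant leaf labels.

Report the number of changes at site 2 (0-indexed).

2

[col 0] FH: children F:{G}, H:{G} ∩→ {G}; cost 0
[col 0] FHS: children FH:{G}, S:{G} ∩→ {G}; cost 0
[col 0] FHSU: children FHS:{G}, U:{C} ∪→ {C,G}; cost 1
[col 1] FH: children F:{A}, H:{A} ∩→ {A}; cost 0
[col 1] FHS: children FH:{A}, S:{G} ∪→ {A,G}; cost 1
[col 1] FHSU: children FHS:{A,G}, U:{A} ∩→ {A}; cost 0
[col 2] FH: children F:{G}, H:{C} ∪→ {C,G}; cost 1
[col 2] FHS: children FH:{C,G}, S:{C} ∩→ {C}; cost 0
[col 2] FHSU: children FHS:{C}, U:{T} ∪→ {C,T}; cost 1
[col 3] FH: children F:{A}, H:{C} ∪→ {A,C}; cost 1
[col 3] FHS: children FH:{A,C}, S:{A} ∩→ {A}; cost 0
[col 3] FHSU: children FHS:{A}, U:{A} ∩→ {A}; cost 0
per-site changes: [1, 1, 2, 1]; total = 5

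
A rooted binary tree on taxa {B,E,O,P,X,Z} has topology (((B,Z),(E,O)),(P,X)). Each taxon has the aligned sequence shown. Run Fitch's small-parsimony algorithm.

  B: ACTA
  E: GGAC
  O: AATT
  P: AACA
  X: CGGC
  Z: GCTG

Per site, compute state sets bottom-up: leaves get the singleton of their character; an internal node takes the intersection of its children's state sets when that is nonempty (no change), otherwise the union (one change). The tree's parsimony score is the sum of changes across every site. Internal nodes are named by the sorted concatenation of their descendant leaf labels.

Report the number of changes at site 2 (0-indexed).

[col 0] BZ: children B:{A}, Z:{G} ∪→ {A,G}; cost 1
[col 0] EO: children E:{G}, O:{A} ∪→ {A,G}; cost 1
[col 0] BEOZ: children BZ:{A,G}, EO:{A,G} ∩→ {A,G}; cost 0
[col 0] PX: children P:{A}, X:{C} ∪→ {A,C}; cost 1
[col 0] BEOPXZ: children BEOZ:{A,G}, PX:{A,C} ∩→ {A}; cost 0
[col 1] BZ: children B:{C}, Z:{C} ∩→ {C}; cost 0
[col 1] EO: children E:{G}, O:{A} ∪→ {A,G}; cost 1
[col 1] BEOZ: children BZ:{C}, EO:{A,G} ∪→ {A,C,G}; cost 1
[col 1] PX: children P:{A}, X:{G} ∪→ {A,G}; cost 1
[col 1] BEOPXZ: children BEOZ:{A,C,G}, PX:{A,G} ∩→ {A,G}; cost 0
[col 2] BZ: children B:{T}, Z:{T} ∩→ {T}; cost 0
[col 2] EO: children E:{A}, O:{T} ∪→ {A,T}; cost 1
[col 2] BEOZ: children BZ:{T}, EO:{A,T} ∩→ {T}; cost 0
[col 2] PX: children P:{C}, X:{G} ∪→ {C,G}; cost 1
[col 2] BEOPXZ: children BEOZ:{T}, PX:{C,G} ∪→ {C,G,T}; cost 1
[col 3] BZ: children B:{A}, Z:{G} ∪→ {A,G}; cost 1
[col 3] EO: children E:{C}, O:{T} ∪→ {C,T}; cost 1
[col 3] BEOZ: children BZ:{A,G}, EO:{C,T} ∪→ {A,C,G,T}; cost 1
[col 3] PX: children P:{A}, X:{C} ∪→ {A,C}; cost 1
[col 3] BEOPXZ: children BEOZ:{A,C,G,T}, PX:{A,C} ∩→ {A,C}; cost 0
per-site changes: [3, 3, 3, 4]; total = 13

3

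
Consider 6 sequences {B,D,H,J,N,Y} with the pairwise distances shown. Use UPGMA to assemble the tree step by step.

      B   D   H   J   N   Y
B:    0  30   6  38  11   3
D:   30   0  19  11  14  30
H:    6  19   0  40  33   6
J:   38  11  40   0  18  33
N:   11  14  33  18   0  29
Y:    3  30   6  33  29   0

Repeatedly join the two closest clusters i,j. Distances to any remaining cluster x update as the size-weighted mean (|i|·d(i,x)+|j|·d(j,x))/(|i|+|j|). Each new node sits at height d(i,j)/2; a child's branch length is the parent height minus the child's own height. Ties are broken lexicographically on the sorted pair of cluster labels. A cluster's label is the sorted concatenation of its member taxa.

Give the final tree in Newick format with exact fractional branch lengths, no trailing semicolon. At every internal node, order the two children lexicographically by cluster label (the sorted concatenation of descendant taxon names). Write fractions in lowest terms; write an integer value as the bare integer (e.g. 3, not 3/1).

iteration 1: select B,Y (d=3); attach at lengths (3/2, 3/2); label the merged cluster BY
  updated: d(BY,D)=30, d(BY,H)=6, d(BY,J)=71/2, d(BY,N)=20
iteration 2: select BY,H (d=6); attach at lengths (3/2, 3); label the merged cluster BHY
  updated: d(BHY,D)=79/3, d(BHY,J)=37, d(BHY,N)=73/3
iteration 3: select D,J (d=11); attach at lengths (11/2, 11/2); label the merged cluster DJ
  updated: d(BHY,DJ)=95/3, d(DJ,N)=16
iteration 4: select DJ,N (d=16); attach at lengths (5/2, 8); label the merged cluster DJN
  updated: d(BHY,DJN)=263/9
iteration 5: select BHY,DJN (d=263/9); attach at lengths (209/18, 119/18); label the merged cluster BDHJNY
final tree: (((B:3/2,Y:3/2):3/2,H:3):209/18,((D:11/2,J:11/2):5/2,N:8):119/18)
total length: 425/9

(((B:3/2,Y:3/2):3/2,H:3):209/18,((D:11/2,J:11/2):5/2,N:8):119/18)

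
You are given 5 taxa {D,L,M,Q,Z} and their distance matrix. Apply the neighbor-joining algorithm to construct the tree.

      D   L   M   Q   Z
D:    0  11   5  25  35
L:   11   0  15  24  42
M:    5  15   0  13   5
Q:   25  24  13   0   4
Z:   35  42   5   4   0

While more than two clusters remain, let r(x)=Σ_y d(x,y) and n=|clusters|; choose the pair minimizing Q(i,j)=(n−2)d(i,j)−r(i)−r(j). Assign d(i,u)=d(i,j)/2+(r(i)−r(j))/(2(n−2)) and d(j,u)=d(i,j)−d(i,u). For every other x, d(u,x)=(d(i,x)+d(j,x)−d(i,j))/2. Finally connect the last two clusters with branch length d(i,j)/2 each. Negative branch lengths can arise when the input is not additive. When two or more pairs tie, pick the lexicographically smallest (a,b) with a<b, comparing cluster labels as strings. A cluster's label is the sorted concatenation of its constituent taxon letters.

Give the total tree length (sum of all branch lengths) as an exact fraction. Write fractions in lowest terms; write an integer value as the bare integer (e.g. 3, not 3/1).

131/4

iteration 1: select Q,Z (d=4, Q=-140); attach at lengths (-4/3, 16/3); label the merged cluster QZ
  updated: d(D,QZ)=28, d(L,QZ)=31, d(M,QZ)=7
iteration 2: select D,L (d=11, Q=-79); attach at lengths (9/4, 35/4); label the merged cluster DL
  updated: d(DL,M)=9/2, d(DL,QZ)=24
iteration 3: select DL,M (d=9/2, Q=-71/2); attach at lengths (43/4, -25/4); label the merged cluster DLM
  updated: d(DLM,QZ)=53/4
iteration 4: select DLM,QZ (d=53/4); attach at lengths (53/8, 53/8); label the merged cluster DLMQZ
final tree: (((D:9/4,L:35/4):43/4,M:-25/4):53/8,(Q:-4/3,Z:16/3):53/8)
total length: 131/4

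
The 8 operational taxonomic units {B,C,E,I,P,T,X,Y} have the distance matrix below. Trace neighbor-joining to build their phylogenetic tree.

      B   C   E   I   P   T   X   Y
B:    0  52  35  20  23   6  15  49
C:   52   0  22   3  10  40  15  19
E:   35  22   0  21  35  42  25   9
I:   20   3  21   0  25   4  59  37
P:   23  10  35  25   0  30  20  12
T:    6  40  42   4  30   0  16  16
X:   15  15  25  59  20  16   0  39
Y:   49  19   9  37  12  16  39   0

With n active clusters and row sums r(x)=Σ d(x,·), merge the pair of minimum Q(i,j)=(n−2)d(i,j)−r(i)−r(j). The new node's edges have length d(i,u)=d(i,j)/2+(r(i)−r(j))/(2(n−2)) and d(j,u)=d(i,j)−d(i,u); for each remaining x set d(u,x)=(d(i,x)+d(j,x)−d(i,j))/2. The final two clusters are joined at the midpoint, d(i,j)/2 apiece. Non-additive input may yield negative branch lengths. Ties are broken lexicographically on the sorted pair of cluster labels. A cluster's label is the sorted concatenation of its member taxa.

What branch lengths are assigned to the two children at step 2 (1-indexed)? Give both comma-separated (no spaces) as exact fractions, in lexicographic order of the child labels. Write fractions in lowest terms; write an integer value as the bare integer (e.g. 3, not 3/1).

22/5,23/5

1. join B+T (d=6, Q=-318) ⇒ BT; edges |B|=41/6, |T|=-5/6
  updated: d(BT,C)=43, d(BT,E)=71/2, d(BT,I)=9, d(BT,P)=47/2, d(BT,X)=25/2, d(BT,Y)=59/2
2. join BT+I (d=9, Q=-262) ⇒ BIT; edges |BT|=22/5, |I|=23/5
  updated: d(BIT,C)=37/2, d(BIT,E)=95/4, d(BIT,P)=79/4, d(BIT,X)=125/4, d(BIT,Y)=115/4
3. join E+Y (d=9, Q=-373/2) ⇒ EY; edges |E|=43/8, |Y|=29/8
  updated: d(BIT,EY)=87/4, d(C,EY)=16, d(EY,P)=19, d(EY,X)=55/2
4. join BIT+EY (d=87/4, Q=-441/4) ⇒ BEITY; edges |BIT|=289/24, |EY|=233/24
  updated: d(BEITY,C)=51/8, d(BEITY,P)=17/2, d(BEITY,X)=37/2
5. join BEITY+P (d=17/2, Q=-439/8) ⇒ BEIPTY; edges |BEITY|=95/32, |P|=177/32
  updated: d(BEIPTY,C)=63/16, d(BEIPTY,X)=15
6. join BEIPTY+C (d=63/16, Q=-543/16) ⇒ BCEIPTY; edges |BEIPTY|=63/32, |C|=63/32
  updated: d(BCEIPTY,X)=417/32
7. join BCEIPTY+X (d=417/32) ⇒ BCEIPTXY; edges |BCEIPTY|=417/64, |X|=417/64
final tree: ((((((B:41/6,T:-5/6):22/5,I:23/5):289/24,(E:43/8,Y:29/8):233/24):95/32,P:177/32):63/32,C:63/32):417/64,X:417/64)
total length: 2279/32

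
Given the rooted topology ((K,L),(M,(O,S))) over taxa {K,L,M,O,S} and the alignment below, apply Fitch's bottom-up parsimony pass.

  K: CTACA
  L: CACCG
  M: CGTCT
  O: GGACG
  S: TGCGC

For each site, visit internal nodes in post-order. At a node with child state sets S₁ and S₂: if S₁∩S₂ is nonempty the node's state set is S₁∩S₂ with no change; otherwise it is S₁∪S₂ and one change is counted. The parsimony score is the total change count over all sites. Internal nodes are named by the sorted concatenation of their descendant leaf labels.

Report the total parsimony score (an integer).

KL@0: {C} ∩ {C} = {C} (intersection, +0)
OS@0: {G} ∪ {T} = {G,T} (union, +1)
MOS@0: {C} ∪ {G,T} = {C,G,T} (union, +1)
KLMOS@0: {C} ∩ {C,G,T} = {C} (intersection, +0)
KL@1: {T} ∪ {A} = {A,T} (union, +1)
OS@1: {G} ∩ {G} = {G} (intersection, +0)
MOS@1: {G} ∩ {G} = {G} (intersection, +0)
KLMOS@1: {A,T} ∪ {G} = {A,G,T} (union, +1)
KL@2: {A} ∪ {C} = {A,C} (union, +1)
OS@2: {A} ∪ {C} = {A,C} (union, +1)
MOS@2: {T} ∪ {A,C} = {A,C,T} (union, +1)
KLMOS@2: {A,C} ∩ {A,C,T} = {A,C} (intersection, +0)
KL@3: {C} ∩ {C} = {C} (intersection, +0)
OS@3: {C} ∪ {G} = {C,G} (union, +1)
MOS@3: {C} ∩ {C,G} = {C} (intersection, +0)
KLMOS@3: {C} ∩ {C} = {C} (intersection, +0)
KL@4: {A} ∪ {G} = {A,G} (union, +1)
OS@4: {G} ∪ {C} = {C,G} (union, +1)
MOS@4: {T} ∪ {C,G} = {C,G,T} (union, +1)
KLMOS@4: {A,G} ∩ {C,G,T} = {G} (intersection, +0)
per-site changes: [2, 2, 3, 1, 3]; total = 11

11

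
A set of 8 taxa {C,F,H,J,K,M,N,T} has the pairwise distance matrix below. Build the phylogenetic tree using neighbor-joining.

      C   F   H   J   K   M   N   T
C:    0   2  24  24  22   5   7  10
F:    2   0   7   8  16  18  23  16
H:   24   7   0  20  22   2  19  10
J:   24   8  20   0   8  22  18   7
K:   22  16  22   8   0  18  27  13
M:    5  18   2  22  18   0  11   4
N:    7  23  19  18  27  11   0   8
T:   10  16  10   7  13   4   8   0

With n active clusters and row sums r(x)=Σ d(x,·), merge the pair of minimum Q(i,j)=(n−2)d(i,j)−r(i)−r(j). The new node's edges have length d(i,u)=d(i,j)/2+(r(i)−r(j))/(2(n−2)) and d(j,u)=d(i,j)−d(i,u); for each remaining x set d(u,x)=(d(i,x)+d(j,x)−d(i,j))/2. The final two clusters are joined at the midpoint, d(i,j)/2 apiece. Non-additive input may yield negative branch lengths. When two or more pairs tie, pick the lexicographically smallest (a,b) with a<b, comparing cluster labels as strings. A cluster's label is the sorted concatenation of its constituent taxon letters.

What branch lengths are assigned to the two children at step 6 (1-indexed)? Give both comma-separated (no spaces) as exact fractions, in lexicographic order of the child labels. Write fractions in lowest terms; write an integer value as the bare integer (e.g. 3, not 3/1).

1. join J+K (d=8, Q=-185) ⇒ JK; edges |J|=29/12, |K|=67/12
  updated: d(C,JK)=19, d(F,JK)=8, d(H,JK)=17, d(JK,M)=16, d(JK,N)=37/2, d(JK,T)=6
2. join C+F (d=2, Q=-131) ⇒ CF; edges |C|=3/10, |F|=17/10
  updated: d(CF,H)=29/2, d(CF,JK)=25/2, d(CF,M)=21/2, d(CF,N)=14, d(CF,T)=12
3. join H+M (d=2, Q=-98) ⇒ HM; edges |H|=27/8, |M|=-11/8
  updated: d(CF,HM)=23/2, d(HM,JK)=31/2, d(HM,N)=14, d(HM,T)=6
4. join JK+T (d=6, Q=-133/2) ⇒ JKT; edges |JK|=77/12, |T|=-5/12
  updated: d(CF,JKT)=37/4, d(HM,JKT)=31/4, d(JKT,N)=41/4
5. join CF+HM (d=23/2, Q=-45) ⇒ CFHM; edges |CF|=49/8, |HM|=43/8
  updated: d(CFHM,JKT)=11/4, d(CFHM,N)=33/4
6. join CFHM+JKT (d=11/4, Q=-85/4) ⇒ CFHJKMT; edges |CFHM|=3/8, |JKT|=19/8
  updated: d(CFHJKMT,N)=63/8
7. join CFHJKMT+N (d=63/8) ⇒ CFHJKMNT; edges |CFHJKMT|=63/16, |N|=63/16
final tree: ((((C:3/10,F:17/10):49/8,(H:27/8,M:-11/8):43/8):3/8,((J:29/12,K:67/12):77/12,T:-5/12):19/8):63/16,N:63/16)
total length: 321/8

3/8,19/8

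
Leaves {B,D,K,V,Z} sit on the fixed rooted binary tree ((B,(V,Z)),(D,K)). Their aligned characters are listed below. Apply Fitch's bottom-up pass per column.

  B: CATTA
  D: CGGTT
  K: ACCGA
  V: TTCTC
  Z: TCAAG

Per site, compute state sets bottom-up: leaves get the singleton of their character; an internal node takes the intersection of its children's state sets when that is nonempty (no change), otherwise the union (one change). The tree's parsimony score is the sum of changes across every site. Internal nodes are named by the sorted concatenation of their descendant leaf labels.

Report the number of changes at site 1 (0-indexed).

[col 0] VZ: children V:{T}, Z:{T} ∩→ {T}; cost 0
[col 0] BVZ: children B:{C}, VZ:{T} ∪→ {C,T}; cost 1
[col 0] DK: children D:{C}, K:{A} ∪→ {A,C}; cost 1
[col 0] BDKVZ: children BVZ:{C,T}, DK:{A,C} ∩→ {C}; cost 0
[col 1] VZ: children V:{T}, Z:{C} ∪→ {C,T}; cost 1
[col 1] BVZ: children B:{A}, VZ:{C,T} ∪→ {A,C,T}; cost 1
[col 1] DK: children D:{G}, K:{C} ∪→ {C,G}; cost 1
[col 1] BDKVZ: children BVZ:{A,C,T}, DK:{C,G} ∩→ {C}; cost 0
[col 2] VZ: children V:{C}, Z:{A} ∪→ {A,C}; cost 1
[col 2] BVZ: children B:{T}, VZ:{A,C} ∪→ {A,C,T}; cost 1
[col 2] DK: children D:{G}, K:{C} ∪→ {C,G}; cost 1
[col 2] BDKVZ: children BVZ:{A,C,T}, DK:{C,G} ∩→ {C}; cost 0
[col 3] VZ: children V:{T}, Z:{A} ∪→ {A,T}; cost 1
[col 3] BVZ: children B:{T}, VZ:{A,T} ∩→ {T}; cost 0
[col 3] DK: children D:{T}, K:{G} ∪→ {G,T}; cost 1
[col 3] BDKVZ: children BVZ:{T}, DK:{G,T} ∩→ {T}; cost 0
[col 4] VZ: children V:{C}, Z:{G} ∪→ {C,G}; cost 1
[col 4] BVZ: children B:{A}, VZ:{C,G} ∪→ {A,C,G}; cost 1
[col 4] DK: children D:{T}, K:{A} ∪→ {A,T}; cost 1
[col 4] BDKVZ: children BVZ:{A,C,G}, DK:{A,T} ∩→ {A}; cost 0
per-site changes: [2, 3, 3, 2, 3]; total = 13

3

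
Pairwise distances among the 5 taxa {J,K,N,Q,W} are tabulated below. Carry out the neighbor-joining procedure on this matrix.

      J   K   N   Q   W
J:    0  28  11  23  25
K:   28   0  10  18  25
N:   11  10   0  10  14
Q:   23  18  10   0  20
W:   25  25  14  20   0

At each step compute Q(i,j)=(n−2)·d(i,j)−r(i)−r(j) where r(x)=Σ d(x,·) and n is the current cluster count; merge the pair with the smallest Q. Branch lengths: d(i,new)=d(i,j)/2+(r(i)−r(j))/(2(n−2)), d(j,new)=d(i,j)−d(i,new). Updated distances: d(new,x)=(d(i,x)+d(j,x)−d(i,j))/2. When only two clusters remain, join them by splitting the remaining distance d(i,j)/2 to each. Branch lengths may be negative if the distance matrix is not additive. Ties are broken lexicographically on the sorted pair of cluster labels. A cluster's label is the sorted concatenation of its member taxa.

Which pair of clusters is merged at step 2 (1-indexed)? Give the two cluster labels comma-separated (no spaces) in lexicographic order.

JN,W

step 1: merge (J,N) at d=11, Q=-99; branch lengths J→25/2, N→-3/2; new cluster JN
  updated: d(JN,K)=27/2, d(JN,Q)=11, d(JN,W)=14
step 2: merge (JN,W) at d=14, Q=-139/2; branch lengths JN→15/8, W→97/8; new cluster JNW
  updated: d(JNW,K)=49/4, d(JNW,Q)=17/2
step 3: merge (JNW,K) at d=49/4, Q=-155/4; branch lengths JNW→11/8, K→87/8; new cluster JKNW
  updated: d(JKNW,Q)=57/8
step 4: merge (JKNW,Q) at d=57/8; branch lengths JKNW→57/16, Q→57/16; new cluster JKNQW
final tree: ((((J:25/2,N:-3/2):15/8,W:97/8):11/8,K:87/8):57/16,Q:57/16)
total length: 355/8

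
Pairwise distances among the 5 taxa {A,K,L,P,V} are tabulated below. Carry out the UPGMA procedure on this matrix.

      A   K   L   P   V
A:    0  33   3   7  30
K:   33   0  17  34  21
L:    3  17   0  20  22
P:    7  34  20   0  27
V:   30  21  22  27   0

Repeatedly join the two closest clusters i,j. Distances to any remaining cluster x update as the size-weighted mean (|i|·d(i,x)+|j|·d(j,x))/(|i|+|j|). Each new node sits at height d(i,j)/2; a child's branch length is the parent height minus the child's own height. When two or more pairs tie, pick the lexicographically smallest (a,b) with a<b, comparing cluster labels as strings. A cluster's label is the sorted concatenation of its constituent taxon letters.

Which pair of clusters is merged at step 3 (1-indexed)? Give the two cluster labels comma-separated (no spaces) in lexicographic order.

K,V

iteration 1: select A,L (d=3); attach at lengths (3/2, 3/2); label the merged cluster AL
  updated: d(AL,K)=25, d(AL,P)=27/2, d(AL,V)=26
iteration 2: select AL,P (d=27/2); attach at lengths (21/4, 27/4); label the merged cluster ALP
  updated: d(ALP,K)=28, d(ALP,V)=79/3
iteration 3: select K,V (d=21); attach at lengths (21/2, 21/2); label the merged cluster KV
  updated: d(ALP,KV)=163/6
iteration 4: select ALP,KV (d=163/6); attach at lengths (41/6, 37/12); label the merged cluster AKLPV
final tree: (((A:3/2,L:3/2):21/4,P:27/4):41/6,(K:21/2,V:21/2):37/12)
total length: 551/12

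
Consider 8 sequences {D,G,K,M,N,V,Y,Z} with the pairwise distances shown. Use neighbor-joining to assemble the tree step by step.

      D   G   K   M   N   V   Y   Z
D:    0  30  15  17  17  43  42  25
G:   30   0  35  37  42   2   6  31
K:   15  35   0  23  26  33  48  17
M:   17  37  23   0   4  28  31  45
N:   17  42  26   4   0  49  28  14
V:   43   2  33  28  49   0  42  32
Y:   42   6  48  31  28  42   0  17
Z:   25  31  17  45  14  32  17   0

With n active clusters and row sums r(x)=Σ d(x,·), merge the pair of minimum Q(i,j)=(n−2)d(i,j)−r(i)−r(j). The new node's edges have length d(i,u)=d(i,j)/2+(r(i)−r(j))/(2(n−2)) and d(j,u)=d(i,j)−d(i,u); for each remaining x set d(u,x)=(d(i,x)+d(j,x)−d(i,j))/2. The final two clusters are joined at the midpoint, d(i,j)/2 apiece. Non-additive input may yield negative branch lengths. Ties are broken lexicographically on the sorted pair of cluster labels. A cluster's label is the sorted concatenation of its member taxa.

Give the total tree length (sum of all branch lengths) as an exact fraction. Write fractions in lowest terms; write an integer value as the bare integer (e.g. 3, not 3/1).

76

1. join G+V (d=2, Q=-400) ⇒ GV; edges |G|=-17/6, |V|=29/6
  updated: d(D,GV)=71/2, d(GV,K)=33, d(GV,M)=63/2, d(GV,N)=89/2, d(GV,Y)=23, d(GV,Z)=61/2
2. join GV+Y (d=23, Q=-272) ⇒ GVY; edges |GV|=62/5, |Y|=53/5
  updated: d(D,GVY)=109/4, d(GVY,K)=29, d(GVY,M)=79/4, d(GVY,N)=99/4, d(GVY,Z)=49/4
3. join M+N (d=4, Q=-357/2) ⇒ MN; edges |M|=39/8, |N|=-7/8
  updated: d(D,MN)=15, d(GVY,MN)=81/4, d(K,MN)=45/2, d(MN,Z)=55/2
4. join GVY+Z (d=49/4, Q=-535/4) ⇒ GVYZ; edges |GVY|=175/24, |Z|=119/24
  updated: d(D,GVYZ)=20, d(GVYZ,K)=135/8, d(GVYZ,MN)=71/4
5. join D+MN (d=15, Q=-301/4) ⇒ DMN; edges |D|=99/16, |MN|=141/16
  updated: d(DMN,GVYZ)=91/8, d(DMN,K)=45/4
6. join DMN+GVYZ (d=91/8, Q=-79/2) ⇒ DGMNVYZ; edges |DMN|=23/8, |GVYZ|=17/2
  updated: d(DGMNVYZ,K)=67/8
7. join DGMNVYZ+K (d=67/8) ⇒ DGKMNVYZ; edges |DGMNVYZ|=67/16, |K|=67/16
final tree: (((D:99/16,(M:39/8,N:-7/8):141/16):23/8,(((G:-17/6,V:29/6):62/5,Y:53/5):175/24,Z:119/24):17/2):67/16,K:67/16)
total length: 76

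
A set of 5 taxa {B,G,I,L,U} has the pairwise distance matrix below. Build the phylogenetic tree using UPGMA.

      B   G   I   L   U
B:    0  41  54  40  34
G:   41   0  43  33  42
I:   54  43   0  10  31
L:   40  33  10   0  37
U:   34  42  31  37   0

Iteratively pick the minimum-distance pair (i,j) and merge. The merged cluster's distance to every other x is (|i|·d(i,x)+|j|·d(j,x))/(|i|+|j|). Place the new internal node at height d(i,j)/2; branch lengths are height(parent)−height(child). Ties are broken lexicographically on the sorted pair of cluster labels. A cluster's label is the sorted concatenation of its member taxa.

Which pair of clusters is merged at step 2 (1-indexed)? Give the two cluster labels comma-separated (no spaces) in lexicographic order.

step 1: merge (I,L) at d=10; branch lengths I→5, L→5; new cluster IL
  updated: d(B,IL)=47, d(G,IL)=38, d(IL,U)=34
step 2: merge (B,U) at d=34; branch lengths B→17, U→17; new cluster BU
  updated: d(BU,G)=83/2, d(BU,IL)=81/2
step 3: merge (G,IL) at d=38; branch lengths G→19, IL→14; new cluster GIL
  updated: d(BU,GIL)=245/6
step 4: merge (BU,GIL) at d=245/6; branch lengths BU→41/12, GIL→17/12; new cluster BGILU
final tree: ((B:17,U:17):41/12,(G:19,(I:5,L:5):14):17/12)
total length: 491/6

B,U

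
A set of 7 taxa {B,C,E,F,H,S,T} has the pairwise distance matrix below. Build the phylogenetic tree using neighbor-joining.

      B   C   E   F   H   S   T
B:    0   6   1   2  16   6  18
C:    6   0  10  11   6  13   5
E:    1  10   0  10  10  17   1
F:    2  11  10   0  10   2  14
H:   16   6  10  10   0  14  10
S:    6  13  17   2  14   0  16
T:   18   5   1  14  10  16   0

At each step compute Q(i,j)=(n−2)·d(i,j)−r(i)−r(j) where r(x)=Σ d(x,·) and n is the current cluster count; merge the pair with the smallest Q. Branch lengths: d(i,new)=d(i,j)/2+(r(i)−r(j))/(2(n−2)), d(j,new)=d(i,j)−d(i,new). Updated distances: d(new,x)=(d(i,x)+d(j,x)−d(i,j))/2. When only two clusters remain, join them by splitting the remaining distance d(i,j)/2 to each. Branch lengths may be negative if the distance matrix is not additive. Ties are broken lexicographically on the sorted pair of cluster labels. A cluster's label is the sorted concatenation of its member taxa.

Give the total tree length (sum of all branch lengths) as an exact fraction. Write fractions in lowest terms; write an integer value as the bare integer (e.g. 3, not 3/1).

iteration 1: select E,T (d=1, Q=-108); attach at lengths (-1, 2); label the merged cluster ET
  updated: d(B,ET)=9, d(C,ET)=7, d(ET,F)=23/2, d(ET,H)=19/2, d(ET,S)=16
iteration 2: select F,S (d=2, Q=-159/2); attach at lengths (-13/16, 45/16); label the merged cluster FS
  updated: d(B,FS)=3, d(C,FS)=11, d(ET,FS)=51/4, d(FS,H)=11
iteration 3: select B,FS (d=3, Q=-251/4); attach at lengths (7/8, 17/8); label the merged cluster BFS
  updated: d(BFS,C)=7, d(BFS,ET)=75/8, d(BFS,H)=12
iteration 4: select BFS,ET (d=75/8, Q=-71/2); attach at lengths (85/16, 65/16); label the merged cluster BEFST
  updated: d(BEFST,C)=37/16, d(BEFST,H)=97/16
iteration 5: select BEFST,C (d=37/16, Q=-115/8); attach at lengths (19/16, 9/8); label the merged cluster BCEFST
  updated: d(BCEFST,H)=39/8
iteration 6: select BCEFST,H (d=39/8); attach at lengths (39/16, 39/16); label the merged cluster BCEFHST
final tree: ((((B:7/8,(F:-13/16,S:45/16):17/8):85/16,(E:-1,T:2):65/16):19/16,C:9/8):39/16,H:39/16)
total length: 361/16

361/16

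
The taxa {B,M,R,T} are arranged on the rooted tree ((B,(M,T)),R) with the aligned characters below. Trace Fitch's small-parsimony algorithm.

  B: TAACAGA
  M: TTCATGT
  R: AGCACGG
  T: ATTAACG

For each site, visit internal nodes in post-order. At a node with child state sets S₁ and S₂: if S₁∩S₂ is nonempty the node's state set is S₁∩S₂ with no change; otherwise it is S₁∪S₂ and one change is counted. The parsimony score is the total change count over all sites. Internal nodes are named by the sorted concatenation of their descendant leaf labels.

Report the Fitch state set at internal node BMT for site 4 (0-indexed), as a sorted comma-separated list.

MT@0: {T} ∪ {A} = {A,T} (union, +1)
BMT@0: {T} ∩ {A,T} = {T} (intersection, +0)
BMRT@0: {T} ∪ {A} = {A,T} (union, +1)
MT@1: {T} ∩ {T} = {T} (intersection, +0)
BMT@1: {A} ∪ {T} = {A,T} (union, +1)
BMRT@1: {A,T} ∪ {G} = {A,G,T} (union, +1)
MT@2: {C} ∪ {T} = {C,T} (union, +1)
BMT@2: {A} ∪ {C,T} = {A,C,T} (union, +1)
BMRT@2: {A,C,T} ∩ {C} = {C} (intersection, +0)
MT@3: {A} ∩ {A} = {A} (intersection, +0)
BMT@3: {C} ∪ {A} = {A,C} (union, +1)
BMRT@3: {A,C} ∩ {A} = {A} (intersection, +0)
MT@4: {T} ∪ {A} = {A,T} (union, +1)
BMT@4: {A} ∩ {A,T} = {A} (intersection, +0)
BMRT@4: {A} ∪ {C} = {A,C} (union, +1)
MT@5: {G} ∪ {C} = {C,G} (union, +1)
BMT@5: {G} ∩ {C,G} = {G} (intersection, +0)
BMRT@5: {G} ∩ {G} = {G} (intersection, +0)
MT@6: {T} ∪ {G} = {G,T} (union, +1)
BMT@6: {A} ∪ {G,T} = {A,G,T} (union, +1)
BMRT@6: {A,G,T} ∩ {G} = {G} (intersection, +0)
per-site changes: [2, 2, 2, 1, 2, 1, 2]; total = 12

A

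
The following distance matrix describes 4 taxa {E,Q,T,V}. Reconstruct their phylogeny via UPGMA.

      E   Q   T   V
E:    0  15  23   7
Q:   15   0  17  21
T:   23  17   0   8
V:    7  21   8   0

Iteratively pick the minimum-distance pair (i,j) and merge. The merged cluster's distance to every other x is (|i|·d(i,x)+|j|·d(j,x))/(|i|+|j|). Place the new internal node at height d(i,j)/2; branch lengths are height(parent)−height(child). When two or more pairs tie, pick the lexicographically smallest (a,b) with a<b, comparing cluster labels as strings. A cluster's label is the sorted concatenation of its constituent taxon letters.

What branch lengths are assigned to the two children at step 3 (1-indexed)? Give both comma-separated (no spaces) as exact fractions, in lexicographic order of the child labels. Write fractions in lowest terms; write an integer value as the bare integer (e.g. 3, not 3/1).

13/12,53/6

step 1: merge (E,V) at d=7; branch lengths E→7/2, V→7/2; new cluster EV
  updated: d(EV,Q)=18, d(EV,T)=31/2
step 2: merge (EV,T) at d=31/2; branch lengths EV→17/4, T→31/4; new cluster ETV
  updated: d(ETV,Q)=53/3
step 3: merge (ETV,Q) at d=53/3; branch lengths ETV→13/12, Q→53/6; new cluster EQTV
final tree: (((E:7/2,V:7/2):17/4,T:31/4):13/12,Q:53/6)
total length: 347/12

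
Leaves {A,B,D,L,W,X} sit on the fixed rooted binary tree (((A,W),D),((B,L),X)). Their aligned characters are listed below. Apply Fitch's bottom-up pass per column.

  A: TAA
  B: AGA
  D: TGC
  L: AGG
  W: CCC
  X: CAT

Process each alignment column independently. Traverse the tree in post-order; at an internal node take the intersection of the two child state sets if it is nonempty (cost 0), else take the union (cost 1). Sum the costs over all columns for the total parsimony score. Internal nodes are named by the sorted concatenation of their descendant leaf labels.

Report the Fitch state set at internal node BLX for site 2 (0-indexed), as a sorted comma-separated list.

AW@0: {T} ∪ {C} = {C,T} (union, +1)
ADW@0: {C,T} ∩ {T} = {T} (intersection, +0)
BL@0: {A} ∩ {A} = {A} (intersection, +0)
BLX@0: {A} ∪ {C} = {A,C} (union, +1)
ABDLWX@0: {T} ∪ {A,C} = {A,C,T} (union, +1)
AW@1: {A} ∪ {C} = {A,C} (union, +1)
ADW@1: {A,C} ∪ {G} = {A,C,G} (union, +1)
BL@1: {G} ∩ {G} = {G} (intersection, +0)
BLX@1: {G} ∪ {A} = {A,G} (union, +1)
ABDLWX@1: {A,C,G} ∩ {A,G} = {A,G} (intersection, +0)
AW@2: {A} ∪ {C} = {A,C} (union, +1)
ADW@2: {A,C} ∩ {C} = {C} (intersection, +0)
BL@2: {A} ∪ {G} = {A,G} (union, +1)
BLX@2: {A,G} ∪ {T} = {A,G,T} (union, +1)
ABDLWX@2: {C} ∪ {A,G,T} = {A,C,G,T} (union, +1)
per-site changes: [3, 3, 4]; total = 10

A,G,T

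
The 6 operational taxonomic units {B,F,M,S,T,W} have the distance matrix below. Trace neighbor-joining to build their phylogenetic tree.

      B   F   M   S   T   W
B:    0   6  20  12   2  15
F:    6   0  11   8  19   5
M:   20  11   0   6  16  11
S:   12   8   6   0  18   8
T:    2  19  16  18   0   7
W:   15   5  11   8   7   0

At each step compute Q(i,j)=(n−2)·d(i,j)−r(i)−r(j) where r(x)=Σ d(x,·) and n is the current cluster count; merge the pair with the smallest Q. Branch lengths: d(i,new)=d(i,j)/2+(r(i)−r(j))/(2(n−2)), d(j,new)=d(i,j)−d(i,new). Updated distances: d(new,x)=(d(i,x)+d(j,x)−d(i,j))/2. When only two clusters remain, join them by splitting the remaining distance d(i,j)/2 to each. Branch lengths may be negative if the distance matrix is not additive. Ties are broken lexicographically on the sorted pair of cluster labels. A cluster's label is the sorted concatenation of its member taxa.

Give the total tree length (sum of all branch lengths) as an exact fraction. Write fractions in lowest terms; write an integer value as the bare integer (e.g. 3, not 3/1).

201/8

step 1: merge (B,T) at d=2, Q=-109; branch lengths B→1/8, T→15/8; new cluster BT
  updated: d(BT,F)=23/2, d(BT,M)=17, d(BT,S)=14, d(BT,W)=10
step 2: merge (M,S) at d=6, Q=-63; branch lengths M→9/2, S→3/2; new cluster MS
  updated: d(BT,MS)=25/2, d(F,MS)=13/2, d(MS,W)=13/2
step 3: merge (BT,W) at d=10, Q=-71/2; branch lengths BT→65/8, W→15/8; new cluster BTW
  updated: d(BTW,F)=13/4, d(BTW,MS)=9/2
step 4: merge (BTW,F) at d=13/4, Q=-57/4; branch lengths BTW→5/8, F→21/8; new cluster BFTW
  updated: d(BFTW,MS)=31/8
step 5: merge (BFTW,MS) at d=31/8; branch lengths BFTW→31/16, MS→31/16; new cluster BFMSTW
final tree: ((((B:1/8,T:15/8):65/8,W:15/8):5/8,F:21/8):31/16,(M:9/2,S:3/2):31/16)
total length: 201/8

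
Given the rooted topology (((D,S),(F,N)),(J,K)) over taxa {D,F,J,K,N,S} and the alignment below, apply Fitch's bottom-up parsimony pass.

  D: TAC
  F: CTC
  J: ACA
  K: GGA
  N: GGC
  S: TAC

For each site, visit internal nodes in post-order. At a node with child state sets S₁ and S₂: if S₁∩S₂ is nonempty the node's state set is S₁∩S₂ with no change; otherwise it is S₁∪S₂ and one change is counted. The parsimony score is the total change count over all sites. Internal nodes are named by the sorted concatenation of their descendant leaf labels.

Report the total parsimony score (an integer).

7

[col 0] DS: children D:{T}, S:{T} ∩→ {T}; cost 0
[col 0] FN: children F:{C}, N:{G} ∪→ {C,G}; cost 1
[col 0] DFNS: children DS:{T}, FN:{C,G} ∪→ {C,G,T}; cost 1
[col 0] JK: children J:{A}, K:{G} ∪→ {A,G}; cost 1
[col 0] DFJKNS: children DFNS:{C,G,T}, JK:{A,G} ∩→ {G}; cost 0
[col 1] DS: children D:{A}, S:{A} ∩→ {A}; cost 0
[col 1] FN: children F:{T}, N:{G} ∪→ {G,T}; cost 1
[col 1] DFNS: children DS:{A}, FN:{G,T} ∪→ {A,G,T}; cost 1
[col 1] JK: children J:{C}, K:{G} ∪→ {C,G}; cost 1
[col 1] DFJKNS: children DFNS:{A,G,T}, JK:{C,G} ∩→ {G}; cost 0
[col 2] DS: children D:{C}, S:{C} ∩→ {C}; cost 0
[col 2] FN: children F:{C}, N:{C} ∩→ {C}; cost 0
[col 2] DFNS: children DS:{C}, FN:{C} ∩→ {C}; cost 0
[col 2] JK: children J:{A}, K:{A} ∩→ {A}; cost 0
[col 2] DFJKNS: children DFNS:{C}, JK:{A} ∪→ {A,C}; cost 1
per-site changes: [3, 3, 1]; total = 7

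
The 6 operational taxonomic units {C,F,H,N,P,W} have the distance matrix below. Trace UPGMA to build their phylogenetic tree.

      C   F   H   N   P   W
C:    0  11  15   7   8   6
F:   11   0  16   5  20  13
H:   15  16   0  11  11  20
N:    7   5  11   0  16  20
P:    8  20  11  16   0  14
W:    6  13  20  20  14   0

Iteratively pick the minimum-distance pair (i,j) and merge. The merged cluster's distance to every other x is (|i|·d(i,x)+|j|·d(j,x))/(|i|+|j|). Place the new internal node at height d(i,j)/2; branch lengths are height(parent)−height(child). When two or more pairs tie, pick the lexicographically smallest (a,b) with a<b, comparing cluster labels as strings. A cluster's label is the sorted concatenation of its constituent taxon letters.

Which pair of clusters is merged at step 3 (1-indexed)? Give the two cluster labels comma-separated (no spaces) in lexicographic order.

CW,P

1. join F+N (d=5) ⇒ FN; edges |F|=5/2, |N|=5/2
  updated: d(C,FN)=9, d(FN,H)=27/2, d(FN,P)=18, d(FN,W)=33/2
2. join C+W (d=6) ⇒ CW; edges |C|=3, |W|=3
  updated: d(CW,FN)=51/4, d(CW,H)=35/2, d(CW,P)=11
3. join CW+P (d=11) ⇒ CPW; edges |CW|=5/2, |P|=11/2
  updated: d(CPW,FN)=29/2, d(CPW,H)=46/3
4. join FN+H (d=27/2) ⇒ FHN; edges |FN|=17/4, |H|=27/4
  updated: d(CPW,FHN)=133/9
5. join CPW+FHN (d=133/9) ⇒ CFHNPW; edges |CPW|=17/9, |FHN|=23/36
final tree: (((C:3,W:3):5/2,P:11/2):17/9,((F:5/2,N:5/2):17/4,H:27/4):23/36)
total length: 1171/36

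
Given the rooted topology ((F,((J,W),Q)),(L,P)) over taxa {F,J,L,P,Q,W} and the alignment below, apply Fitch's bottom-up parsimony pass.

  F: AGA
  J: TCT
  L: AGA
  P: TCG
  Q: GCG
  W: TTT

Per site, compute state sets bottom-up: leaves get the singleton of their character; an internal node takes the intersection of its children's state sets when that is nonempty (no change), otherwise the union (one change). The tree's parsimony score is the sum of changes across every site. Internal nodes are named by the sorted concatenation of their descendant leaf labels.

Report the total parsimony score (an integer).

9

[col 0] JW: children J:{T}, W:{T} ∩→ {T}; cost 0
[col 0] JQW: children JW:{T}, Q:{G} ∪→ {G,T}; cost 1
[col 0] FJQW: children F:{A}, JQW:{G,T} ∪→ {A,G,T}; cost 1
[col 0] LP: children L:{A}, P:{T} ∪→ {A,T}; cost 1
[col 0] FJLPQW: children FJQW:{A,G,T}, LP:{A,T} ∩→ {A,T}; cost 0
[col 1] JW: children J:{C}, W:{T} ∪→ {C,T}; cost 1
[col 1] JQW: children JW:{C,T}, Q:{C} ∩→ {C}; cost 0
[col 1] FJQW: children F:{G}, JQW:{C} ∪→ {C,G}; cost 1
[col 1] LP: children L:{G}, P:{C} ∪→ {C,G}; cost 1
[col 1] FJLPQW: children FJQW:{C,G}, LP:{C,G} ∩→ {C,G}; cost 0
[col 2] JW: children J:{T}, W:{T} ∩→ {T}; cost 0
[col 2] JQW: children JW:{T}, Q:{G} ∪→ {G,T}; cost 1
[col 2] FJQW: children F:{A}, JQW:{G,T} ∪→ {A,G,T}; cost 1
[col 2] LP: children L:{A}, P:{G} ∪→ {A,G}; cost 1
[col 2] FJLPQW: children FJQW:{A,G,T}, LP:{A,G} ∩→ {A,G}; cost 0
per-site changes: [3, 3, 3]; total = 9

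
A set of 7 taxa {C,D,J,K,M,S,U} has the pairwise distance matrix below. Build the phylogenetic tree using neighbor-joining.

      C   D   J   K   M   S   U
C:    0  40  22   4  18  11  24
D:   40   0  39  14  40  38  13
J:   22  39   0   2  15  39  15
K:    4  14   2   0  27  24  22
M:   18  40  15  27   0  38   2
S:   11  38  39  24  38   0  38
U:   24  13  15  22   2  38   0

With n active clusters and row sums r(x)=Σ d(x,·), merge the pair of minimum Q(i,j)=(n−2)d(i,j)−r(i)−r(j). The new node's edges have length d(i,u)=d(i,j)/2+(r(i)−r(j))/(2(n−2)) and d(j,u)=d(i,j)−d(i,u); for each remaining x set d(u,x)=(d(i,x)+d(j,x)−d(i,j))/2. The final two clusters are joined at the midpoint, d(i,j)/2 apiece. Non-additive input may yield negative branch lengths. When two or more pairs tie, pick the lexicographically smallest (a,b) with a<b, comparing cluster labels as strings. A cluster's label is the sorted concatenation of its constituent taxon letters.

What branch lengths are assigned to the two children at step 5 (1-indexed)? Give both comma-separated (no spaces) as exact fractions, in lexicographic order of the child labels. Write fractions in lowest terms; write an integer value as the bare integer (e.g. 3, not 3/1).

iteration 1: select C,S (d=11, Q=-252); attach at lengths (-7/5, 62/5); label the merged cluster CS
  updated: d(CS,D)=67/2, d(CS,J)=25, d(CS,K)=17/2, d(CS,M)=45/2, d(CS,U)=51/2
iteration 2: select M,U (d=2, Q=-176); attach at lengths (37/8, -21/8); label the merged cluster MU
  updated: d(CS,MU)=23, d(D,MU)=51/2, d(J,MU)=14, d(K,MU)=47/2
iteration 3: select J,MU (d=14, Q=-124); attach at lengths (6, 8); label the merged cluster JMU
  updated: d(CS,JMU)=17, d(D,JMU)=101/4, d(JMU,K)=23/4
iteration 4: select CS,JMU (d=17, Q=-73); attach at lengths (45/4, 23/4); label the merged cluster CJMSU
  updated: d(CJMSU,D)=167/8, d(CJMSU,K)=-11/8
iteration 5: select CJMSU,D (d=167/8, Q=-67/2); attach at lengths (11/4, 145/8); label the merged cluster CDJMSU
  updated: d(CDJMSU,K)=-33/8
iteration 6: select CDJMSU,K (d=-33/8); attach at lengths (-33/16, -33/16); label the merged cluster CDJKMSU
final tree: ((((C:-7/5,S:62/5):45/4,(J:6,(M:37/8,U:-21/8):8):23/4):11/4,D:145/8):-33/16,K:-33/16)
total length: 243/4

11/4,145/8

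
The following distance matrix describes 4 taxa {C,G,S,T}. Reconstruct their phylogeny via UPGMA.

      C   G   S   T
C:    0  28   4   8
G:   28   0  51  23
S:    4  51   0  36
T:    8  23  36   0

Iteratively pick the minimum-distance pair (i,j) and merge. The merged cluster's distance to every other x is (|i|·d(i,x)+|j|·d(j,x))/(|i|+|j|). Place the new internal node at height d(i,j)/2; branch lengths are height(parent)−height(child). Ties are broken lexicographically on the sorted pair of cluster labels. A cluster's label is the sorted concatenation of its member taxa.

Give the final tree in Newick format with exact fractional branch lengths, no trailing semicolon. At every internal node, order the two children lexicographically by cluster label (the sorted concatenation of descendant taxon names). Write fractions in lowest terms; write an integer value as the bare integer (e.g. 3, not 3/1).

1. join C+S (d=4) ⇒ CS; edges |C|=2, |S|=2
  updated: d(CS,G)=79/2, d(CS,T)=22
2. join CS+T (d=22) ⇒ CST; edges |CS|=9, |T|=11
  updated: d(CST,G)=34
3. join CST+G (d=34) ⇒ CGST; edges |CST|=6, |G|=17
final tree: (((C:2,S:2):9,T:11):6,G:17)
total length: 47

(((C:2,S:2):9,T:11):6,G:17)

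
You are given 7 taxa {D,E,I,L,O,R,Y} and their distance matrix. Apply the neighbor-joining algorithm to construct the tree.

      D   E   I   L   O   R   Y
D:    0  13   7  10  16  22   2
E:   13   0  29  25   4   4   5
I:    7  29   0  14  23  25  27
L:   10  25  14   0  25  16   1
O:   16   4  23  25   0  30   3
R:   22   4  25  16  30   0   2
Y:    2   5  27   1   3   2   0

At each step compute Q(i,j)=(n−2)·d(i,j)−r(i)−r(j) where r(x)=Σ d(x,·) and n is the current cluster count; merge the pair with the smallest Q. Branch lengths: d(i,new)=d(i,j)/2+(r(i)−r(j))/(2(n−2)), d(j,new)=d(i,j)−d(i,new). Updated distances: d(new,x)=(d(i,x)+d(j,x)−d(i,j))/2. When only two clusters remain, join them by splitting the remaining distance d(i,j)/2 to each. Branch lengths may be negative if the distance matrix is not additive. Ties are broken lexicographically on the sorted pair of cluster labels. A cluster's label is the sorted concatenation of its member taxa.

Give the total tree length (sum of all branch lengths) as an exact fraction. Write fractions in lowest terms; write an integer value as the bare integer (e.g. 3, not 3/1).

1143/32

iteration 1: select E,O (d=4, Q=-161); attach at lengths (-1/10, 41/10); label the merged cluster EO
  updated: d(D,EO)=25/2, d(EO,I)=24, d(EO,L)=23, d(EO,R)=15, d(EO,Y)=2
iteration 2: select D,I (d=7, Q=-245/2); attach at lengths (-31/16, 143/16); label the merged cluster DI
  updated: d(DI,EO)=59/4, d(DI,L)=17/2, d(DI,R)=20, d(DI,Y)=11
iteration 3: select DI,L (d=17/2, Q=-309/4); attach at lengths (125/24, 79/24); label the merged cluster DIL
  updated: d(DIL,EO)=117/8, d(DIL,R)=55/4, d(DIL,Y)=7/4
iteration 4: select DIL,R (d=55/4, Q=-267/8); attach at lengths (215/32, 225/32); label the merged cluster DILR
  updated: d(DILR,EO)=127/16, d(DILR,Y)=-5
iteration 5: select DILR,EO (d=127/16, Q=-79/16); attach at lengths (15/32, 239/32); label the merged cluster DEILOR
  updated: d(DEILOR,Y)=-175/32
iteration 6: select DEILOR,Y (d=-175/32); attach at lengths (-175/64, -175/64); label the merged cluster DEILORY
final tree: (((((D:-31/16,I:143/16):125/24,L:79/24):215/32,R:225/32):15/32,(E:-1/10,O:41/10):239/32):-175/64,Y:-175/64)
total length: 1143/32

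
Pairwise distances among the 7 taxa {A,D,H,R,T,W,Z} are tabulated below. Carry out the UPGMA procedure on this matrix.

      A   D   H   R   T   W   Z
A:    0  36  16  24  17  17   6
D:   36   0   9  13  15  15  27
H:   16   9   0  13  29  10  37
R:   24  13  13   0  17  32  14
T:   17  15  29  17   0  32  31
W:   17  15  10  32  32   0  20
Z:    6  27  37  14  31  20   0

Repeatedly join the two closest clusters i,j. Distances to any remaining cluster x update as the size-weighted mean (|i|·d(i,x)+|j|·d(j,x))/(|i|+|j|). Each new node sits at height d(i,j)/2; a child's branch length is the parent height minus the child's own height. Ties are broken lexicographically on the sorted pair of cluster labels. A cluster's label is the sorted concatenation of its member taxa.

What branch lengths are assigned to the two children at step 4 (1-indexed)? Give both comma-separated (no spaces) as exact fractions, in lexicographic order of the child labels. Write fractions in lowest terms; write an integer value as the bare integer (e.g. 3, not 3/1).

17/2,17/2

iteration 1: select A,Z (d=6); attach at lengths (3, 3); label the merged cluster AZ
  updated: d(AZ,D)=63/2, d(AZ,H)=53/2, d(AZ,R)=19, d(AZ,T)=24, d(AZ,W)=37/2
iteration 2: select D,H (d=9); attach at lengths (9/2, 9/2); label the merged cluster DH
  updated: d(AZ,DH)=29, d(DH,R)=13, d(DH,T)=22, d(DH,W)=25/2
iteration 3: select DH,W (d=25/2); attach at lengths (7/4, 25/4); label the merged cluster DHW
  updated: d(AZ,DHW)=51/2, d(DHW,R)=58/3, d(DHW,T)=76/3
iteration 4: select R,T (d=17); attach at lengths (17/2, 17/2); label the merged cluster RT
  updated: d(AZ,RT)=43/2, d(DHW,RT)=67/3
iteration 5: select AZ,RT (d=43/2); attach at lengths (31/4, 9/4); label the merged cluster ARTZ
  updated: d(ARTZ,DHW)=287/12
iteration 6: select ARTZ,DHW (d=287/12); attach at lengths (29/24, 137/24); label the merged cluster ADHRTWZ
final tree: (((A:3,Z:3):31/4,(R:17/2,T:17/2):9/4):29/24,((D:9/2,H:9/2):7/4,W:25/4):137/24)
total length: 683/12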